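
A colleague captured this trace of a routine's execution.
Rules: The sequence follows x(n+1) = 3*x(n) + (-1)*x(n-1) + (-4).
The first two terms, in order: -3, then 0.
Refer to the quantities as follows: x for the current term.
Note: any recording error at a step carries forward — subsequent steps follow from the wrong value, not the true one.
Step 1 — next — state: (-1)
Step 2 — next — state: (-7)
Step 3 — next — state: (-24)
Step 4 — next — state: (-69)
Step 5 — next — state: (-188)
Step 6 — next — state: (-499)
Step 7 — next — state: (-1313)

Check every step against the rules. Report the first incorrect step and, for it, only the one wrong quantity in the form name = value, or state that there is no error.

1. x = 3*(0) + (-1)*(-3) + (-4) = -1 (same as recorded)
2. x = 3*(-1) + (-1)*(0) + (-4) = -7 (consistent with the trace)
3. x = 3*(-7) + (-1)*(-1) + (-4) = -24 (confirmed correct)
4. x = 3*(-24) + (-1)*(-7) + (-4) = -69 (agrees with the trace)
5. x = 3*(-69) + (-1)*(-24) + (-4) = -187 (a discrepancy with the trace)
Conclusion: step 5 carries the first error; the entry should be x = -187.

step 5, x = -187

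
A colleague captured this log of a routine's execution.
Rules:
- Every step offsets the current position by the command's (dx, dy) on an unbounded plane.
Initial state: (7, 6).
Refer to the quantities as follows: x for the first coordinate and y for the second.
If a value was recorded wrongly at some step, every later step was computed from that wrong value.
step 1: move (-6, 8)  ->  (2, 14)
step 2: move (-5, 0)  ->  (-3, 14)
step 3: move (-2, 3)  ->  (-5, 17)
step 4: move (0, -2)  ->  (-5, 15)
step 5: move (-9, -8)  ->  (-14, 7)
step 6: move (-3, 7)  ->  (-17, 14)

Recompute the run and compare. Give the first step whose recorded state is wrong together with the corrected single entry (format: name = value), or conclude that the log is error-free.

step 1, x = 1

Recomputing the run from the initial state:
step 1: x = 1, y = 14
step 2: x = -4, y = 14
step 3: x = -6, y = 17
step 4: x = -6, y = 15
step 5: x = -15, y = 7
step 6: x = -18, y = 14
The first disagreement with the log is at step 1, where the value should be x = 1.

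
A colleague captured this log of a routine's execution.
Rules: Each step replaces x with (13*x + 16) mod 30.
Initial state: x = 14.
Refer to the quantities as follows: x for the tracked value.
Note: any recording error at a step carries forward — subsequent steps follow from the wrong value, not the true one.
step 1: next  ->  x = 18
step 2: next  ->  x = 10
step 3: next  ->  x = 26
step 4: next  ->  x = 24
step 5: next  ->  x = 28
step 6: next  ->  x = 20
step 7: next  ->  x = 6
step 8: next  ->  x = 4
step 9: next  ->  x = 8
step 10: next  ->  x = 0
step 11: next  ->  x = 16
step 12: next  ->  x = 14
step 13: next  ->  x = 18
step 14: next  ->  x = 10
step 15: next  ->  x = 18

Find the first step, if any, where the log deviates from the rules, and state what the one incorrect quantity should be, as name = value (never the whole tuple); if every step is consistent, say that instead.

step 1: x = (13*14 + 16) mod 30 = 18 -> same as recorded
step 2: x = (13*18 + 16) mod 30 = 10 -> confirmed correct
step 3: x = (13*10 + 16) mod 30 = 26 -> checks out
step 4: x = (13*26 + 16) mod 30 = 24 -> matches
step 5: x = (13*24 + 16) mod 30 = 28 -> exactly as logged
step 6: x = (13*28 + 16) mod 30 = 20 -> exactly as logged
step 7: x = (13*20 + 16) mod 30 = 6 -> agrees with the log
step 8: x = (13*6 + 16) mod 30 = 4 -> confirmed correct
step 9: x = (13*4 + 16) mod 30 = 8 -> exactly as logged
step 10: x = (13*8 + 16) mod 30 = 0 -> confirmed correct
step 11: x = (13*0 + 16) mod 30 = 16 -> matches
step 12: x = (13*16 + 16) mod 30 = 14 -> no discrepancy
step 13: x = (13*14 + 16) mod 30 = 18 -> exactly as logged
step 14: x = (13*18 + 16) mod 30 = 10 -> in agreement
step 15: x = (13*10 + 16) mod 30 = 26 -> the log has a different value
First deviation found at step 15; the corrected entry is x = 26.

step 15, x = 26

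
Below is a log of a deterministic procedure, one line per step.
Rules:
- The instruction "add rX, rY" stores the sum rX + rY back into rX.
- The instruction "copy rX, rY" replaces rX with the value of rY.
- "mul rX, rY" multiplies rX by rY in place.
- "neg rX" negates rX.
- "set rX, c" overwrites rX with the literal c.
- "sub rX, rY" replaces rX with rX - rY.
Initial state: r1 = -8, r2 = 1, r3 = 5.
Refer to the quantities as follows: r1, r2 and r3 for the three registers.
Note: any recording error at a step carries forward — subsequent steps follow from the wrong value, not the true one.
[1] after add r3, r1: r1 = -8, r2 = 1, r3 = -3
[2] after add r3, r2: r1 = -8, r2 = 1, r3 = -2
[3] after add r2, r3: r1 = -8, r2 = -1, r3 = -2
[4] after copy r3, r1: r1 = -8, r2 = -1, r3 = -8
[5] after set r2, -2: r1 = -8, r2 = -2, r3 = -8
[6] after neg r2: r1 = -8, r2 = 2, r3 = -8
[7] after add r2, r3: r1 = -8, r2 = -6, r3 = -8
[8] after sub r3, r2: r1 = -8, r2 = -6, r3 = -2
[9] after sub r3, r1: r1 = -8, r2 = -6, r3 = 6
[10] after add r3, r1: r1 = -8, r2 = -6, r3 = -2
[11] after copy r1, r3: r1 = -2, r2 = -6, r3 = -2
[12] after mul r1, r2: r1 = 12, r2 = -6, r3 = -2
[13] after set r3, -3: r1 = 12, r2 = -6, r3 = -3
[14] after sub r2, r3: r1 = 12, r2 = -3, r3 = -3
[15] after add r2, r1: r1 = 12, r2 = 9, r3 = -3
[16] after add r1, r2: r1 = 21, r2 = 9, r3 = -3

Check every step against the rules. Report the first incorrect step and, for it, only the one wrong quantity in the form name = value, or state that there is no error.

no error

step 1: r3 = 5 + -8 = -3 -> in agreement
step 2: r3 = -3 + 1 = -2 -> checks out
step 3: r2 = 1 + -2 = -1 -> agrees with the log
step 4: r3 = -8 -> exactly as logged
step 5: r2 = -2 -> confirmed correct
step 6: r2 = -(-2) = 2 -> in agreement
step 7: r2 = 2 + -8 = -6 -> in agreement
step 8: r3 = -8 - -6 = -2 -> verified
step 9: r3 = -2 - -8 = 6 -> exactly as logged
step 10: r3 = 6 + -8 = -2 -> exactly as logged
step 11: r1 = -2 -> confirmed correct
step 12: r1 = -2 * -6 = 12 -> same as recorded
step 13: r3 = -3 -> consistent with the log
step 14: r2 = -6 - -3 = -3 -> agrees with the log
step 15: r2 = -3 + 12 = 9 -> in agreement
step 16: r1 = 12 + 9 = 21 -> agrees with the log
Every step is consistent.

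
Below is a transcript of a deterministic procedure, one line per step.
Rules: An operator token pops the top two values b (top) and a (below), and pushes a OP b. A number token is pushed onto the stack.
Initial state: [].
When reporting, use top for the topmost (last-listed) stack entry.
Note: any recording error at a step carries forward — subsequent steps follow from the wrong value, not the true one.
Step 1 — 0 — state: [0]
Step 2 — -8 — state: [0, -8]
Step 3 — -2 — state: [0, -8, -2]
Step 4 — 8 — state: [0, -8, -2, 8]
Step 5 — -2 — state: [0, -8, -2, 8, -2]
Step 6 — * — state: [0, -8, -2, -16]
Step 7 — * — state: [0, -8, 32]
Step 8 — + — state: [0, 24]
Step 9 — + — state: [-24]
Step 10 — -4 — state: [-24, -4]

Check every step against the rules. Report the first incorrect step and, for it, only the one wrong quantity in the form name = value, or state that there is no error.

step 9, top = 24

Step 1: push 0: top = 0 — no discrepancy.
Step 2: push -8: top = -8 — agrees with the transcript.
Step 3: push -2: top = -2 — confirmed correct.
Step 4: push 8: top = 8 — in agreement.
Step 5: push -2: top = -2 — exactly as logged.
Step 6: 8 * -2 = -16 — matches.
Step 7: -2 * -16 = 32 — agrees with the transcript.
Step 8: -8 + 32 = 24 — matches.
Step 9: 0 + 24 = 24 — the entry is off here.
So the first discrepancy is step 9, where the right value is top = 24.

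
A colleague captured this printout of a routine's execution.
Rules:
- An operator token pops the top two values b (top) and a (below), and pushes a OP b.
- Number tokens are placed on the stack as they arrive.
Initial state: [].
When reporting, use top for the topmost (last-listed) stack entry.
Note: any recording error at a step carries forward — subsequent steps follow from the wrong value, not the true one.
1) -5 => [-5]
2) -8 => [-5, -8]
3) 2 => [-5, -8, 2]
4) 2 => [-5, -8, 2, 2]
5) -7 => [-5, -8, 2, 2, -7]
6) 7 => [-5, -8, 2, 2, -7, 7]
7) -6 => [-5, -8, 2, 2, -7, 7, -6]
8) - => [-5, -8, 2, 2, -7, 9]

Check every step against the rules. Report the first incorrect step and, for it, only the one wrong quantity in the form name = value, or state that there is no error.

Step 1: push -5: top = -5 — verified.
Step 2: push -8: top = -8 — exactly as logged.
Step 3: push 2: top = 2 — agrees with the printout.
Step 4: push 2: top = 2 — in agreement.
Step 5: push -7: top = -7 — same as recorded.
Step 6: push 7: top = 7 — exactly as logged.
Step 7: push -6: top = -6 — verified.
Step 8: 7 - -6 = 13 — not what was recorded.
The earliest wrong entry is at step 8: it should read top = 13.

step 8, top = 13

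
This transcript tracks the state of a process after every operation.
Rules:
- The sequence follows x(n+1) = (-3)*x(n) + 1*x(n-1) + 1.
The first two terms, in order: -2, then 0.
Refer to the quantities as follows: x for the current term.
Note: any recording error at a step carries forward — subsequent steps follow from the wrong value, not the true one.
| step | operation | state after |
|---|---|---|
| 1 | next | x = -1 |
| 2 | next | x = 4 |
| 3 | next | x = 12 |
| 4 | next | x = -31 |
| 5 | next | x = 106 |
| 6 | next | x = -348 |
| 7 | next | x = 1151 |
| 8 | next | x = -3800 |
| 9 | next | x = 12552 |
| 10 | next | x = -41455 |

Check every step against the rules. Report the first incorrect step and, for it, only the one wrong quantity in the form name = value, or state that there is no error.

Recomputing the run from the initial state:
step 1: x = -1
step 2: x = 4
step 3: x = -12
step 4: x = 41
step 5: x = -134
step 6: x = 444
step 7: x = -1465
step 8: x = 4840
step 9: x = -15984
step 10: x = 52793
The first disagreement with the transcript is at step 3, where the value should be x = -12.

step 3, x = -12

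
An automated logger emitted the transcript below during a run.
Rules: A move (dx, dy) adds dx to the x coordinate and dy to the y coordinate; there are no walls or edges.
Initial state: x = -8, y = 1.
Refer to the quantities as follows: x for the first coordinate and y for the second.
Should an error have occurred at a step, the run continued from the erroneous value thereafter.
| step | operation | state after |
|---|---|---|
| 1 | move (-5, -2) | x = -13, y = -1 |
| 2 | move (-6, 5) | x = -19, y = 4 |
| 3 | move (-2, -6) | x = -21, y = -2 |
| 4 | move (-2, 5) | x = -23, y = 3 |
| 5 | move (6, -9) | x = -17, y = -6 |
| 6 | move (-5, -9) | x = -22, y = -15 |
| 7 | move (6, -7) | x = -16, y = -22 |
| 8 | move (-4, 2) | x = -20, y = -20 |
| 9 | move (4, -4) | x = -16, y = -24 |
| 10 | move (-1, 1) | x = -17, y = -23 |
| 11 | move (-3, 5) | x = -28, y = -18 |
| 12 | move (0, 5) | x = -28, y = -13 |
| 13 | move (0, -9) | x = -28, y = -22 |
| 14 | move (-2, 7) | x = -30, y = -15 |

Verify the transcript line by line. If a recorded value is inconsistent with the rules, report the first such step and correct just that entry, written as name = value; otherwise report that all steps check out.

step 11, x = -20

step 1: x = -8 + (-5) = -13, y = 1 + (-2) = -1 -> exactly as logged
step 2: x = -13 + (-6) = -19, y = -1 + (5) = 4 -> in agreement
step 3: x = -19 + (-2) = -21, y = 4 + (-6) = -2 -> exactly as logged
step 4: x = -21 + (-2) = -23, y = -2 + (5) = 3 -> same as recorded
step 5: x = -23 + (6) = -17, y = 3 + (-9) = -6 -> confirmed correct
step 6: x = -17 + (-5) = -22, y = -6 + (-9) = -15 -> in agreement
step 7: x = -22 + (6) = -16, y = -15 + (-7) = -22 -> no discrepancy
step 8: x = -16 + (-4) = -20, y = -22 + (2) = -20 -> verified
step 9: x = -20 + (4) = -16, y = -20 + (-4) = -24 -> exactly as logged
step 10: x = -16 + (-1) = -17, y = -24 + (1) = -23 -> consistent with the transcript
step 11: x = -17 + (-3) = -20, y = -23 + (5) = -18 -> the transcript has a different value
Step 11 is the first one off; corrected, x = -20.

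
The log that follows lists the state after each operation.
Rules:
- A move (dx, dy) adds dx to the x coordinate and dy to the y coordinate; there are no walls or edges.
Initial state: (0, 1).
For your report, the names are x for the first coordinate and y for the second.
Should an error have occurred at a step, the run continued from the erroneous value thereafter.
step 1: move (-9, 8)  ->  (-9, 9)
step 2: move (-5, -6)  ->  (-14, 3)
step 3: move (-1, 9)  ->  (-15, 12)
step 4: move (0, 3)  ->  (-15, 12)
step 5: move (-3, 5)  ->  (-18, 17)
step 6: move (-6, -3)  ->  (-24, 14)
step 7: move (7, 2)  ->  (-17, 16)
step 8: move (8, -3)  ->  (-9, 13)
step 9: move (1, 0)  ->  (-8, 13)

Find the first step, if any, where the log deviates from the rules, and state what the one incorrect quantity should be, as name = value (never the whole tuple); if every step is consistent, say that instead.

step 4, y = 15

Step 1: x = 0 + (-9) = -9, y = 1 + (8) = 9 — matches.
Step 2: x = -9 + (-5) = -14, y = 9 + (-6) = 3 — matches.
Step 3: x = -14 + (-1) = -15, y = 3 + (9) = 12 — confirmed correct.
Step 4: x = -15 + (0) = -15, y = 12 + (3) = 15 — not what was recorded.
The audit stops at step 4: the recorded entry is wrong and should be y = 15.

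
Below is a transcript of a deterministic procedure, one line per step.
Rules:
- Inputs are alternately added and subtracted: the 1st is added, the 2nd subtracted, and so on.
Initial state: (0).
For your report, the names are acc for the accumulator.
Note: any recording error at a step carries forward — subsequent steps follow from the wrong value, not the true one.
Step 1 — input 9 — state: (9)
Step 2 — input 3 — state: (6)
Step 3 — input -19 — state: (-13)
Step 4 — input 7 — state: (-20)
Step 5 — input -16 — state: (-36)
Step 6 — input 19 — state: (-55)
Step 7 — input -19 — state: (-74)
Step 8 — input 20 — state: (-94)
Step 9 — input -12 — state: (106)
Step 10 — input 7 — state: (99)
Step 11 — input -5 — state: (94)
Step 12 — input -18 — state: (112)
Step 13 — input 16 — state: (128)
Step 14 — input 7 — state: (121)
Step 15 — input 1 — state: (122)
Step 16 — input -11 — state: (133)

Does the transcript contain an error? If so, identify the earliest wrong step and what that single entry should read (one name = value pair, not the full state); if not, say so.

step 9, acc = -106

Recomputing the run from the initial state:
step 1: acc = 9
step 2: acc = 6
step 3: acc = -13
step 4: acc = -20
step 5: acc = -36
step 6: acc = -55
step 7: acc = -74
step 8: acc = -94
step 9: acc = -106
step 10: acc = -113
step 11: acc = -118
step 12: acc = -100
step 13: acc = -84
step 14: acc = -91
step 15: acc = -90
step 16: acc = -79
The first disagreement with the transcript is at step 9, where the value should be acc = -106.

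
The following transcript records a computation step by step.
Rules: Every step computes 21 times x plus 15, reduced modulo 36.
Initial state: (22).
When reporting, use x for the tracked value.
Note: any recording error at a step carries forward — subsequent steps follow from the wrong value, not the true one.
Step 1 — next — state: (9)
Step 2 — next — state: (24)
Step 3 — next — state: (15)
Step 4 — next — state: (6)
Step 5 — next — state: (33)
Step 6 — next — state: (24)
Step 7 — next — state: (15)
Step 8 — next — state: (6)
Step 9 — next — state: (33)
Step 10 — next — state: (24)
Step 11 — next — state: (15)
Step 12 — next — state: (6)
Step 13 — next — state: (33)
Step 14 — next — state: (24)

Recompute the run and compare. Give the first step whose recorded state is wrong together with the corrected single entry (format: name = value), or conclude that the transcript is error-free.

no error

Step 1: x = (21*22 + 15) mod 36 = 9 — confirmed correct.
Step 2: x = (21*9 + 15) mod 36 = 24 — confirmed correct.
Step 3: x = (21*24 + 15) mod 36 = 15 — same as recorded.
Step 4: x = (21*15 + 15) mod 36 = 6 — no discrepancy.
Step 5: x = (21*6 + 15) mod 36 = 33 — no discrepancy.
Step 6: x = (21*33 + 15) mod 36 = 24 — confirmed correct.
Step 7: x = (21*24 + 15) mod 36 = 15 — checks out.
Step 8: x = (21*15 + 15) mod 36 = 6 — exactly as logged.
Step 9: x = (21*6 + 15) mod 36 = 33 — confirmed correct.
Step 10: x = (21*33 + 15) mod 36 = 24 — consistent with the transcript.
Step 11: x = (21*24 + 15) mod 36 = 15 — consistent with the transcript.
Step 12: x = (21*15 + 15) mod 36 = 6 — confirmed correct.
Step 13: x = (21*6 + 15) mod 36 = 33 — matches.
Step 14: x = (21*33 + 15) mod 36 = 24 — confirmed correct.
The recomputation confirms every line.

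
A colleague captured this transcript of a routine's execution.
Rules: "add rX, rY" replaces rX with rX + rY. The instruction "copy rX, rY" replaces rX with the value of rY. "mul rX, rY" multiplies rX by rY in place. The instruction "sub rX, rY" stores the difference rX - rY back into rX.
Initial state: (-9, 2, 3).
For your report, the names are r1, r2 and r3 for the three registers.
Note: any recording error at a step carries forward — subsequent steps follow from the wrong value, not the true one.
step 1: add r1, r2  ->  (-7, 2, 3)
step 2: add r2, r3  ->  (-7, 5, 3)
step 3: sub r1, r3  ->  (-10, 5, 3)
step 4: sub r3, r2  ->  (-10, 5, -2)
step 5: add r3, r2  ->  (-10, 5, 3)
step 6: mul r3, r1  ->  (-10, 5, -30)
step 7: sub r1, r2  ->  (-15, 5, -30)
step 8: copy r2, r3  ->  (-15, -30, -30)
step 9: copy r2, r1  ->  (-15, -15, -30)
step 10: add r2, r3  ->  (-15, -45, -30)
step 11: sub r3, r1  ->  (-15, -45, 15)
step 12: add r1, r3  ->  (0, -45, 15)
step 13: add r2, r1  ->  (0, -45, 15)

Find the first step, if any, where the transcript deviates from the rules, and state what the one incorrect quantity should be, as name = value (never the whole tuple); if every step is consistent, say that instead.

Step 1: r1 = -9 + 2 = -7 — confirmed correct.
Step 2: r2 = 2 + 3 = 5 — no discrepancy.
Step 3: r1 = -7 - 3 = -10 — confirmed correct.
Step 4: r3 = 3 - 5 = -2 — confirmed correct.
Step 5: r3 = -2 + 5 = 3 — confirmed correct.
Step 6: r3 = 3 * -10 = -30 — matches.
Step 7: r1 = -10 - 5 = -15 — verified.
Step 8: r2 = -30 — exactly as logged.
Step 9: r2 = -15 — in agreement.
Step 10: r2 = -15 + -30 = -45 — checks out.
Step 11: r3 = -30 - -15 = -15 — the recorded entry deviates here.
Step 11 is the first one off; corrected, r3 = -15.

step 11, r3 = -15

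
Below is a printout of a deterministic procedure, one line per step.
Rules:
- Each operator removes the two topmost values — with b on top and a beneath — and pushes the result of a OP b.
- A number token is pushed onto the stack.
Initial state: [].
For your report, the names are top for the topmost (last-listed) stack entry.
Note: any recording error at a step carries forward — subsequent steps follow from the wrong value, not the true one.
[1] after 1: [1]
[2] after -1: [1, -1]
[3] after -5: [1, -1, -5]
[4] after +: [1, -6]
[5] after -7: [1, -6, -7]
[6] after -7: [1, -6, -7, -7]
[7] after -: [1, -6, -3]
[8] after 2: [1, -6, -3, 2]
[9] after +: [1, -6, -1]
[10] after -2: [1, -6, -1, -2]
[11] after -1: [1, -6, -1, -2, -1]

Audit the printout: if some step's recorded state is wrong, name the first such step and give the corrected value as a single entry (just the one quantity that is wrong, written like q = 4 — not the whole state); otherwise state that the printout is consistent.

Recomputing the run from the initial state:
step 1: [1]
step 2: [1, -1]
step 3: [1, -1, -5]
step 4: [1, -6]
step 5: [1, -6, -7]
step 6: [1, -6, -7, -7]
step 7: [1, -6, 0]
step 8: [1, -6, 0, 2]
step 9: [1, -6, 2]
step 10: [1, -6, 2, -2]
step 11: [1, -6, 2, -2, -1]
The first disagreement with the printout is at step 7, where the value should be top = 0.

step 7, top = 0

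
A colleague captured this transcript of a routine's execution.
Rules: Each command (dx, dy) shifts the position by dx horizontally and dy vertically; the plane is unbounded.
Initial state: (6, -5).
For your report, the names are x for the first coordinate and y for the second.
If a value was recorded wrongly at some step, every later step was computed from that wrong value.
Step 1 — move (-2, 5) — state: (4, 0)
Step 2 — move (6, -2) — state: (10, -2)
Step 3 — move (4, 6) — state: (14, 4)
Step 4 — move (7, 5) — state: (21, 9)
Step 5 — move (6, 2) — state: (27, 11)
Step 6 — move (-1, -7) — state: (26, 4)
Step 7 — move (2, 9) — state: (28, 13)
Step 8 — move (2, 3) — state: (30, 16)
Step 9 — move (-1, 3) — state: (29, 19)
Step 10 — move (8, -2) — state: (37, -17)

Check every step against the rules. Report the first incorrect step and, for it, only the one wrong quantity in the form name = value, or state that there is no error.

Step 1: x = 6 + (-2) = 4, y = -5 + (5) = 0 — exactly as logged.
Step 2: x = 4 + (6) = 10, y = 0 + (-2) = -2 — in agreement.
Step 3: x = 10 + (4) = 14, y = -2 + (6) = 4 — agrees with the transcript.
Step 4: x = 14 + (7) = 21, y = 4 + (5) = 9 — consistent with the transcript.
Step 5: x = 21 + (6) = 27, y = 9 + (2) = 11 — confirmed correct.
Step 6: x = 27 + (-1) = 26, y = 11 + (-7) = 4 — confirmed correct.
Step 7: x = 26 + (2) = 28, y = 4 + (9) = 13 — exactly as logged.
Step 8: x = 28 + (2) = 30, y = 13 + (3) = 16 — in agreement.
Step 9: x = 30 + (-1) = 29, y = 16 + (3) = 19 — same as recorded.
Step 10: x = 29 + (8) = 37, y = 19 + (-2) = 17 — this is not what the transcript shows.
First deviation found at step 10; the corrected entry is y = 17.

step 10, y = 17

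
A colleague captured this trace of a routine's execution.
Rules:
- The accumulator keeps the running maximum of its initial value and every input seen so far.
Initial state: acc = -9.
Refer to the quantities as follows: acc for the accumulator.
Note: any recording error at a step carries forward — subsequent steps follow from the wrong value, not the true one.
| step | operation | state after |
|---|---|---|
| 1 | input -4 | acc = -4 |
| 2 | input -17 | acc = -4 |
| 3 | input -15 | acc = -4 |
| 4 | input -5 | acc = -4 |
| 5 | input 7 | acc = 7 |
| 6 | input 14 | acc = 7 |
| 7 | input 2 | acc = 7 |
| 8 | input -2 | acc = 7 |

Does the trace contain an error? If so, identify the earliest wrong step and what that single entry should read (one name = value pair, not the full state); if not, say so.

Recomputing the run from the initial state:
step 1: acc = -4
step 2: acc = -4
step 3: acc = -4
step 4: acc = -4
step 5: acc = 7
step 6: acc = 14
step 7: acc = 14
step 8: acc = 14
The first disagreement with the trace is at step 6, where the value should be acc = 14.

step 6, acc = 14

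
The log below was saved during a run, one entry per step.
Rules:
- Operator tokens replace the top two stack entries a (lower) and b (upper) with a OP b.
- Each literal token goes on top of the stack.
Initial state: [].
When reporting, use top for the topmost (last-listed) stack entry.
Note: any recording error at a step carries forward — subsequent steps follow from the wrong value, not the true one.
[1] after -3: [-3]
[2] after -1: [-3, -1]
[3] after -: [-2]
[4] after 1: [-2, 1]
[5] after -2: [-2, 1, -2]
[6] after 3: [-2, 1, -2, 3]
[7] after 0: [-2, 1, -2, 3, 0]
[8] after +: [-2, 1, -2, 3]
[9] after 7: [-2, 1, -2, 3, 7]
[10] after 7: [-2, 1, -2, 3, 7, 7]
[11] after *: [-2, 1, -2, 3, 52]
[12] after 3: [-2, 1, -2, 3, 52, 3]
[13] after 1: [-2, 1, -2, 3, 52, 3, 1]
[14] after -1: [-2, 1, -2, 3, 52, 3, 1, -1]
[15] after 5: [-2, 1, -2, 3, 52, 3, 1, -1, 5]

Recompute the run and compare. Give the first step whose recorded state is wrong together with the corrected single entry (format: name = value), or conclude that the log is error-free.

step 11, top = 49

Step 1: push -3: top = -3 — matches.
Step 2: push -1: top = -1 — agrees with the log.
Step 3: -3 - -1 = -2 — consistent with the log.
Step 4: push 1: top = 1 — agrees with the log.
Step 5: push -2: top = -2 — confirmed correct.
Step 6: push 3: top = 3 — no discrepancy.
Step 7: push 0: top = 0 — matches.
Step 8: 3 + 0 = 3 — verified.
Step 9: push 7: top = 7 — exactly as logged.
Step 10: push 7: top = 7 — exactly as logged.
Step 11: 7 * 7 = 49 — the entry is off here.
So the first discrepancy is step 11, where the right value is top = 49.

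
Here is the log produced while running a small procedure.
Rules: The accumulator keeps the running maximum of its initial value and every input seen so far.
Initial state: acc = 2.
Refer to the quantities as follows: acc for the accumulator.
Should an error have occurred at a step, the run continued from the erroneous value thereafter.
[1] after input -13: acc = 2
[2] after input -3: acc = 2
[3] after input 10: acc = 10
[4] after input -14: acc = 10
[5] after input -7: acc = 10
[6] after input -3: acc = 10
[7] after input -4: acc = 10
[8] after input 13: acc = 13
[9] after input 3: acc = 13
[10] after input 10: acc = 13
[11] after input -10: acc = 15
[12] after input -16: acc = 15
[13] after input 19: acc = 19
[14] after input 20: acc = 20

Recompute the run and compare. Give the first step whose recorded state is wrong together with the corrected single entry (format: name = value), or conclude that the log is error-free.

Recomputing the run from the initial state:
step 1: acc = 2
step 2: acc = 2
step 3: acc = 10
step 4: acc = 10
step 5: acc = 10
step 6: acc = 10
step 7: acc = 10
step 8: acc = 13
step 9: acc = 13
step 10: acc = 13
step 11: acc = 13
step 12: acc = 13
step 13: acc = 19
step 14: acc = 20
The first disagreement with the log is at step 11, where the value should be acc = 13.

step 11, acc = 13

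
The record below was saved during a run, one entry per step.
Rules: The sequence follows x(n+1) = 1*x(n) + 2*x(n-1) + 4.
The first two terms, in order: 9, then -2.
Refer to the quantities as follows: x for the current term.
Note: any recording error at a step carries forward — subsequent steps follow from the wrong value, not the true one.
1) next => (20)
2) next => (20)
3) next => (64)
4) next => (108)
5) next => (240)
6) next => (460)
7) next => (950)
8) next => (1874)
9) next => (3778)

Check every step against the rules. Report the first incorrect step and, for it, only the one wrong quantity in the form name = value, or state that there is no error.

step 7, x = 944

1. x = 1*(-2) + (2)*(9) + (4) = 20 (no discrepancy)
2. x = 1*(20) + (2)*(-2) + (4) = 20 (checks out)
3. x = 1*(20) + (2)*(20) + (4) = 64 (checks out)
4. x = 1*(64) + (2)*(20) + (4) = 108 (verified)
5. x = 1*(108) + (2)*(64) + (4) = 240 (checks out)
6. x = 1*(240) + (2)*(108) + (4) = 460 (verified)
7. x = 1*(460) + (2)*(240) + (4) = 944 (not what was recorded)
So the first discrepancy is step 7, where the right value is x = 944.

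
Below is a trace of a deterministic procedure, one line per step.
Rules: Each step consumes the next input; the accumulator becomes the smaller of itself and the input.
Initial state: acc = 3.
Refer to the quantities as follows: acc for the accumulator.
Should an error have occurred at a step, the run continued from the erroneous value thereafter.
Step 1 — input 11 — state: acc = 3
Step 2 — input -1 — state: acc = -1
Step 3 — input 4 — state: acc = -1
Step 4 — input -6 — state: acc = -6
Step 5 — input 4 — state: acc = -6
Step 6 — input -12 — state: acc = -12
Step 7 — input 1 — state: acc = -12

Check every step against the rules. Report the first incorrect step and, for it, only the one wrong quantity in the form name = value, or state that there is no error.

Recomputing the run from the initial state:
step 1: acc = 3
step 2: acc = -1
step 3: acc = -1
step 4: acc = -6
step 5: acc = -6
step 6: acc = -12
step 7: acc = -12
This matches the trace at every step.

no error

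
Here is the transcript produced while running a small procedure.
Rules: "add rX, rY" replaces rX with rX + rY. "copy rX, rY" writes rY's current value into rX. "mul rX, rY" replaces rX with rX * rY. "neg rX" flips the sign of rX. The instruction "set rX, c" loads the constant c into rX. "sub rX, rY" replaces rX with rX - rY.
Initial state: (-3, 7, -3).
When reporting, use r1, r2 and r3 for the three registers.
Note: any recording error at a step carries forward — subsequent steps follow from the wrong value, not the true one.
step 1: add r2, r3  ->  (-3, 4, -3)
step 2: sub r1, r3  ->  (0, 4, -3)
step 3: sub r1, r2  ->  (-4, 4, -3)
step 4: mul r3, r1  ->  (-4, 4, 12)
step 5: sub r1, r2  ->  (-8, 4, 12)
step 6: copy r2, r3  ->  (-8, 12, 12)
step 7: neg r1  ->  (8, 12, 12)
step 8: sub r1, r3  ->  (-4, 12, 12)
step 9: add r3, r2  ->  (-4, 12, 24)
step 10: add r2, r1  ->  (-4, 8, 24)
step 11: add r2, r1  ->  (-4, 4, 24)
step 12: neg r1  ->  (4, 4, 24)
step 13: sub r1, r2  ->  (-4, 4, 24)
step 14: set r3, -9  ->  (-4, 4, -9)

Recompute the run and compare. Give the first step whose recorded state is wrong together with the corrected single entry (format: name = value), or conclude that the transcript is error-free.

Step 1: r2 = 7 + -3 = 4 — checks out.
Step 2: r1 = -3 - -3 = 0 — matches.
Step 3: r1 = 0 - 4 = -4 — matches.
Step 4: r3 = -3 * -4 = 12 — matches.
Step 5: r1 = -4 - 4 = -8 — in agreement.
Step 6: r2 = 12 — confirmed correct.
Step 7: r1 = -(-8) = 8 — matches.
Step 8: r1 = 8 - 12 = -4 — checks out.
Step 9: r3 = 12 + 12 = 24 — agrees with the transcript.
Step 10: r2 = 12 + -4 = 8 — same as recorded.
Step 11: r2 = 8 + -4 = 4 — exactly as logged.
Step 12: r1 = -(-4) = 4 — exactly as logged.
Step 13: r1 = 4 - 4 = 0 — the transcript disagrees here.
That makes step 13 the first incorrect line — r1 = 0 is what it should show.

step 13, r1 = 0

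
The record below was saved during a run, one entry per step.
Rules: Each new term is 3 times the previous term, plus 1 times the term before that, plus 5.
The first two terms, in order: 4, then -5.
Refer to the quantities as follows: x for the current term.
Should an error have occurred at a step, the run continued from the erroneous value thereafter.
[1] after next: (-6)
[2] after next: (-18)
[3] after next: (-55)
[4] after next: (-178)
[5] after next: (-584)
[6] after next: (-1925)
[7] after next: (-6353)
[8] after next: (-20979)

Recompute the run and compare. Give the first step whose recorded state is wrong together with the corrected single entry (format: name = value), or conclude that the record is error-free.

step 7, x = -6354

Recomputing the run from the initial state:
step 1: x = -6
step 2: x = -18
step 3: x = -55
step 4: x = -178
step 5: x = -584
step 6: x = -1925
step 7: x = -6354
step 8: x = -20982
The first disagreement with the record is at step 7, where the value should be x = -6354.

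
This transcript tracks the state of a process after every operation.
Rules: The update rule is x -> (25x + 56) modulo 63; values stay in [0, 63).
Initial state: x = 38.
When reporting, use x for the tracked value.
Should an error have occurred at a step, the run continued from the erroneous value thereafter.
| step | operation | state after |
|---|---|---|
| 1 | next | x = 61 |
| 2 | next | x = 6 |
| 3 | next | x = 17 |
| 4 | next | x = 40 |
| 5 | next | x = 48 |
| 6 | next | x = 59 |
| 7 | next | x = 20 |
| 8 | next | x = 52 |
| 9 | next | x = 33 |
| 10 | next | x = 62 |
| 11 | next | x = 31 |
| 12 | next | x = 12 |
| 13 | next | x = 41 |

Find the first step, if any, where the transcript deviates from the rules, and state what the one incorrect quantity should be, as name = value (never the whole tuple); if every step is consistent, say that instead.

Step 1: x = (25*38 + 56) mod 63 = 61 — in agreement.
Step 2: x = (25*61 + 56) mod 63 = 6 — no discrepancy.
Step 3: x = (25*6 + 56) mod 63 = 17 — same as recorded.
Step 4: x = (25*17 + 56) mod 63 = 40 — confirmed correct.
Step 5: x = (25*40 + 56) mod 63 = 48 — no discrepancy.
Step 6: x = (25*48 + 56) mod 63 = 59 — consistent with the transcript.
Step 7: x = (25*59 + 56) mod 63 = 19 — the recorded entry deviates here.
That makes step 7 the first incorrect line — x = 19 is what it should show.

step 7, x = 19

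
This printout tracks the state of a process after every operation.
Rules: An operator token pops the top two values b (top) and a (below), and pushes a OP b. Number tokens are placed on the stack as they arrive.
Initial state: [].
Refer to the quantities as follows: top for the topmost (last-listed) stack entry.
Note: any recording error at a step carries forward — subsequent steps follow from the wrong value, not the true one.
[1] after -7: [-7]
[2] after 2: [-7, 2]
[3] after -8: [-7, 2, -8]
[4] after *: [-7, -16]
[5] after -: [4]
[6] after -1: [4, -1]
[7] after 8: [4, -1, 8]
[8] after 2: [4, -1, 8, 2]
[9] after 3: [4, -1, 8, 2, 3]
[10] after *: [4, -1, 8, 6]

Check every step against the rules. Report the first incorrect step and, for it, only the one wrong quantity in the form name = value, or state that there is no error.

Recomputing the run from the initial state:
step 1: [-7]
step 2: [-7, 2]
step 3: [-7, 2, -8]
step 4: [-7, -16]
step 5: [9]
step 6: [9, -1]
step 7: [9, -1, 8]
step 8: [9, -1, 8, 2]
step 9: [9, -1, 8, 2, 3]
step 10: [9, -1, 8, 6]
The first disagreement with the printout is at step 5, where the value should be top = 9.

step 5, top = 9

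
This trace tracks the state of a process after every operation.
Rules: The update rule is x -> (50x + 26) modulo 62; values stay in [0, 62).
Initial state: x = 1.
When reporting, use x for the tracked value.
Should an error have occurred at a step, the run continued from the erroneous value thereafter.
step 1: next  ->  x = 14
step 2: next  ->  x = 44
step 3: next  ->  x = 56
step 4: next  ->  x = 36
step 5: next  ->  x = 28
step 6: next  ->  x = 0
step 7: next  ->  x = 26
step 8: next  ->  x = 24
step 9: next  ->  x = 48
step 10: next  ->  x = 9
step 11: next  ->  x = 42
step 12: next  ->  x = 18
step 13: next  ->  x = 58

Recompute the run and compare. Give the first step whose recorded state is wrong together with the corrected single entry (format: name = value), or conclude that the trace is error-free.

step 10, x = 8

Recomputing the run from the initial state:
step 1: x = 14
step 2: x = 44
step 3: x = 56
step 4: x = 36
step 5: x = 28
step 6: x = 0
step 7: x = 26
step 8: x = 24
step 9: x = 48
step 10: x = 8
step 11: x = 54
step 12: x = 60
step 13: x = 50
The first disagreement with the trace is at step 10, where the value should be x = 8.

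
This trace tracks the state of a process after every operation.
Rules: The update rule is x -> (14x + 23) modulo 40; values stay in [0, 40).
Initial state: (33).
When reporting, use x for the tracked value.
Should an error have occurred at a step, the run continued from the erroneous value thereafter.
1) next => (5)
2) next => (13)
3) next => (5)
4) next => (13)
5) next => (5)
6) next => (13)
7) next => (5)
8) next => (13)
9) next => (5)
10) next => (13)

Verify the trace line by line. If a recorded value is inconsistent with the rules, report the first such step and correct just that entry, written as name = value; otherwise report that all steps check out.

no error

Recomputing the run from the initial state:
step 1: x = 5
step 2: x = 13
step 3: x = 5
step 4: x = 13
step 5: x = 5
step 6: x = 13
step 7: x = 5
step 8: x = 13
step 9: x = 5
step 10: x = 13
This matches the trace at every step.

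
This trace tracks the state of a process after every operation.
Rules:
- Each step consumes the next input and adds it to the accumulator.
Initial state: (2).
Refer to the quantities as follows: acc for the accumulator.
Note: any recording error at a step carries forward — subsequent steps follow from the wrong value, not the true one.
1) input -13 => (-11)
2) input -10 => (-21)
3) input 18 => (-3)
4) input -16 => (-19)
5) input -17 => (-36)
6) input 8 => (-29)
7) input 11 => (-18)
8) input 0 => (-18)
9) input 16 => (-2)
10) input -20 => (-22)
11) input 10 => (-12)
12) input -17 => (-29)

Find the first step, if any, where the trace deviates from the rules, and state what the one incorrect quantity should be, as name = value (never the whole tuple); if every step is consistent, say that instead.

1. acc = 2 + -13 = -11 (matches)
2. acc = -11 + -10 = -21 (verified)
3. acc = -21 + 18 = -3 (exactly as logged)
4. acc = -3 + -16 = -19 (verified)
5. acc = -19 + -17 = -36 (same as recorded)
6. acc = -36 + 8 = -28 (not what was recorded)
First deviation found at step 6; the corrected entry is acc = -28.

step 6, acc = -28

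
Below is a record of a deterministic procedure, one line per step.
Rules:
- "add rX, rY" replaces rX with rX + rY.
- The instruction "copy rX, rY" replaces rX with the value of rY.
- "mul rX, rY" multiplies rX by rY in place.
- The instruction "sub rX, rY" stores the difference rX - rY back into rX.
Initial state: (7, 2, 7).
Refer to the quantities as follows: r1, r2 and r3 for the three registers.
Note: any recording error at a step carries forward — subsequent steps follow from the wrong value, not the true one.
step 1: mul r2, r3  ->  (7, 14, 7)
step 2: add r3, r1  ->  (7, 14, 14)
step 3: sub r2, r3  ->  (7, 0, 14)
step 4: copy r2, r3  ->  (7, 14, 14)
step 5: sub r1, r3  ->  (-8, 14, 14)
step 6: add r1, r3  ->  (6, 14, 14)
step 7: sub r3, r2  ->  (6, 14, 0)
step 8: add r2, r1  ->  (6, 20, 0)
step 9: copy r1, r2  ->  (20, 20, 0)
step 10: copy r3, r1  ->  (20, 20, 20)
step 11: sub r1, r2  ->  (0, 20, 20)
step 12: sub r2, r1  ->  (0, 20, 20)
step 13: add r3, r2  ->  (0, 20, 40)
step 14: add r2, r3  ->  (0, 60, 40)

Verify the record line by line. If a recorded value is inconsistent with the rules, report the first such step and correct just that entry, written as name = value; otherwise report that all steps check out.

step 5, r1 = -7

Recomputing the run from the initial state:
step 1: r1 = 7, r2 = 14, r3 = 7
step 2: r1 = 7, r2 = 14, r3 = 14
step 3: r1 = 7, r2 = 0, r3 = 14
step 4: r1 = 7, r2 = 14, r3 = 14
step 5: r1 = -7, r2 = 14, r3 = 14
step 6: r1 = 7, r2 = 14, r3 = 14
step 7: r1 = 7, r2 = 14, r3 = 0
step 8: r1 = 7, r2 = 21, r3 = 0
step 9: r1 = 21, r2 = 21, r3 = 0
step 10: r1 = 21, r2 = 21, r3 = 21
step 11: r1 = 0, r2 = 21, r3 = 21
step 12: r1 = 0, r2 = 21, r3 = 21
step 13: r1 = 0, r2 = 21, r3 = 42
step 14: r1 = 0, r2 = 63, r3 = 42
The first disagreement with the record is at step 5, where the value should be r1 = -7.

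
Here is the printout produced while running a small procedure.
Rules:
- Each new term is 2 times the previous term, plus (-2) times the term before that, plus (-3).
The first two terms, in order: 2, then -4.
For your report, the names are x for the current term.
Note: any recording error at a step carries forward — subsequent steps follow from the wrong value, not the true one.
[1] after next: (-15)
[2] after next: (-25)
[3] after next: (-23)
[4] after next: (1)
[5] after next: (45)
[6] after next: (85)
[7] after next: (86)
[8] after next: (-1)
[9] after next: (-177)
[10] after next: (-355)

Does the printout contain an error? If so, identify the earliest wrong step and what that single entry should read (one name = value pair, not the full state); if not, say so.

Step 1: x = 2*(-4) + (-2)*(2) + (-3) = -15 — agrees with the printout.
Step 2: x = 2*(-15) + (-2)*(-4) + (-3) = -25 — in agreement.
Step 3: x = 2*(-25) + (-2)*(-15) + (-3) = -23 — confirmed correct.
Step 4: x = 2*(-23) + (-2)*(-25) + (-3) = 1 — checks out.
Step 5: x = 2*(1) + (-2)*(-23) + (-3) = 45 — matches.
Step 6: x = 2*(45) + (-2)*(1) + (-3) = 85 — no discrepancy.
Step 7: x = 2*(85) + (-2)*(45) + (-3) = 77 — the printout has a different value.
First incorrect step: 7; the correct value is x = 77.

step 7, x = 77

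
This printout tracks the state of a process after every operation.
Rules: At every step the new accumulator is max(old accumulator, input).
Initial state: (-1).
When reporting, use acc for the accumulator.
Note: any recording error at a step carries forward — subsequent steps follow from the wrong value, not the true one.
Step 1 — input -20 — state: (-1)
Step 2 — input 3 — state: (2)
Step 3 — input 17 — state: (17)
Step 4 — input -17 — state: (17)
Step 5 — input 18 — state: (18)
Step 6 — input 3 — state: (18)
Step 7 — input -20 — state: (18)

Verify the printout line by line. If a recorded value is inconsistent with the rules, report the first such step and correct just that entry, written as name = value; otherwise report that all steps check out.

step 2, acc = 3

Step 1: acc = max(-1, -20) = -1 — no discrepancy.
Step 2: acc = max(-1, 3) = 3 — this is not what the printout shows.
Conclusion: step 2 carries the first error; the entry should be acc = 3.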